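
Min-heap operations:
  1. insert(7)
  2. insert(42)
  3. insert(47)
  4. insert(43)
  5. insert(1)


insert(7) -> [7]
insert(42) -> [7, 42]
insert(47) -> [7, 42, 47]
insert(43) -> [7, 42, 47, 43]
insert(1) -> [1, 7, 47, 43, 42]

Final heap: [1, 7, 47, 43, 42]


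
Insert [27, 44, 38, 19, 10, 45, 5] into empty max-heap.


Insert 27: [27]
Insert 44: [44, 27]
Insert 38: [44, 27, 38]
Insert 19: [44, 27, 38, 19]
Insert 10: [44, 27, 38, 19, 10]
Insert 45: [45, 27, 44, 19, 10, 38]
Insert 5: [45, 27, 44, 19, 10, 38, 5]

Final heap: [45, 27, 44, 19, 10, 38, 5]


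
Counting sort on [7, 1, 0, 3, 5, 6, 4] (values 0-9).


Input: [7, 1, 0, 3, 5, 6, 4]
Counts: [1, 1, 0, 1, 1, 1, 1, 1, 0, 0]

Sorted: [0, 1, 3, 4, 5, 6, 7]


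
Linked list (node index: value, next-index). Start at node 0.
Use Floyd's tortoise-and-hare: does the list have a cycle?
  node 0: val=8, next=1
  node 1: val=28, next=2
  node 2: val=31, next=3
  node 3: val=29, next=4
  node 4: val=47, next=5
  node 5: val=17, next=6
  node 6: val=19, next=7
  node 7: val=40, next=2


Floyd's tortoise (slow, +1) and hare (fast, +2):
  init: slow=0, fast=0
  step 1: slow=1, fast=2
  step 2: slow=2, fast=4
  step 3: slow=3, fast=6
  step 4: slow=4, fast=2
  step 5: slow=5, fast=4
  step 6: slow=6, fast=6
  slow == fast at node 6: cycle detected

Cycle: yes


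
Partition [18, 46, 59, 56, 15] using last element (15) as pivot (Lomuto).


Pivot: 15
Place pivot at 0: [15, 46, 59, 56, 18]

Partitioned: [15, 46, 59, 56, 18]


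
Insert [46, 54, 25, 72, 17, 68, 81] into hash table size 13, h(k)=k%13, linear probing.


Insert 46: h=7 -> slot 7
Insert 54: h=2 -> slot 2
Insert 25: h=12 -> slot 12
Insert 72: h=7, 1 probes -> slot 8
Insert 17: h=4 -> slot 4
Insert 68: h=3 -> slot 3
Insert 81: h=3, 2 probes -> slot 5

Table: [None, None, 54, 68, 17, 81, None, 46, 72, None, None, None, 25]


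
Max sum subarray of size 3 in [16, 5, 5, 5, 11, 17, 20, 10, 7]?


[0:3]: 26
[1:4]: 15
[2:5]: 21
[3:6]: 33
[4:7]: 48
[5:8]: 47
[6:9]: 37

Max: 48 at [4:7]


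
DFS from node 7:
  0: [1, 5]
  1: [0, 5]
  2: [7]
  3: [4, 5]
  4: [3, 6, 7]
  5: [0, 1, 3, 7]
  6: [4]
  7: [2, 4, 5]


Visit 7, push [5, 4, 2]
Visit 2, push []
Visit 4, push [6, 3]
Visit 3, push [5]
Visit 5, push [1, 0]
Visit 0, push [1]
Visit 1, push []
Visit 6, push []

DFS order: [7, 2, 4, 3, 5, 0, 1, 6]


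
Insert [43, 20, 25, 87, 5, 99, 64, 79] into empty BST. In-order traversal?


Insert 43: root
Insert 20: L from 43
Insert 25: L from 43 -> R from 20
Insert 87: R from 43
Insert 5: L from 43 -> L from 20
Insert 99: R from 43 -> R from 87
Insert 64: R from 43 -> L from 87
Insert 79: R from 43 -> L from 87 -> R from 64

In-order: [5, 20, 25, 43, 64, 79, 87, 99]


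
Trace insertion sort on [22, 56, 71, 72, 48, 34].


Initial: [22, 56, 71, 72, 48, 34]
Insert 56: [22, 56, 71, 72, 48, 34]
Insert 71: [22, 56, 71, 72, 48, 34]
Insert 72: [22, 56, 71, 72, 48, 34]
Insert 48: [22, 48, 56, 71, 72, 34]
Insert 34: [22, 34, 48, 56, 71, 72]

Sorted: [22, 34, 48, 56, 71, 72]


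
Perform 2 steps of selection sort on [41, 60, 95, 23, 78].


Initial: [41, 60, 95, 23, 78]
Step 1: min=23 at 3
  Swap: [23, 60, 95, 41, 78]
Step 2: min=41 at 3
  Swap: [23, 41, 95, 60, 78]

After 2 steps: [23, 41, 95, 60, 78]


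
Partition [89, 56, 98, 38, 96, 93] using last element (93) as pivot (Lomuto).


Pivot: 93
  89 <= 93: advance i (no swap)
  56 <= 93: advance i (no swap)
  38 <= 93: swap -> [89, 56, 38, 98, 96, 93]
Place pivot at 3: [89, 56, 38, 93, 96, 98]

Partitioned: [89, 56, 38, 93, 96, 98]


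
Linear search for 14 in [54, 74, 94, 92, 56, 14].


i=0: 54!=14
i=1: 74!=14
i=2: 94!=14
i=3: 92!=14
i=4: 56!=14
i=5: 14==14 found!

Found at 5, 6 comps


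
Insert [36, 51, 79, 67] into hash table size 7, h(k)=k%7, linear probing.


Insert 36: h=1 -> slot 1
Insert 51: h=2 -> slot 2
Insert 79: h=2, 1 probes -> slot 3
Insert 67: h=4 -> slot 4

Table: [None, 36, 51, 79, 67, None, None]


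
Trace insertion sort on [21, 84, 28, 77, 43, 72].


Initial: [21, 84, 28, 77, 43, 72]
Insert 84: [21, 84, 28, 77, 43, 72]
Insert 28: [21, 28, 84, 77, 43, 72]
Insert 77: [21, 28, 77, 84, 43, 72]
Insert 43: [21, 28, 43, 77, 84, 72]
Insert 72: [21, 28, 43, 72, 77, 84]

Sorted: [21, 28, 43, 72, 77, 84]


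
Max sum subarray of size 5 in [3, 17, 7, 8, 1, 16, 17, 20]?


[0:5]: 36
[1:6]: 49
[2:7]: 49
[3:8]: 62

Max: 62 at [3:8]


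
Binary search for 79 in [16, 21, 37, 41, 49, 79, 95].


Step 1: lo=0, hi=6, mid=3, val=41
Step 2: lo=4, hi=6, mid=5, val=79

Found at index 5


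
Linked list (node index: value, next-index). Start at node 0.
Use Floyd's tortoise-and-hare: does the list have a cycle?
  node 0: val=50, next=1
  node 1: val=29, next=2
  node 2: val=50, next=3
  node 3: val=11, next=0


Floyd's tortoise (slow, +1) and hare (fast, +2):
  init: slow=0, fast=0
  step 1: slow=1, fast=2
  step 2: slow=2, fast=0
  step 3: slow=3, fast=2
  step 4: slow=0, fast=0
  slow == fast at node 0: cycle detected

Cycle: yes


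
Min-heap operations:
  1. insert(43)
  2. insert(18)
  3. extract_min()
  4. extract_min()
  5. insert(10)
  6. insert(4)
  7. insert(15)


insert(43) -> [43]
insert(18) -> [18, 43]
extract_min()->18, [43]
extract_min()->43, []
insert(10) -> [10]
insert(4) -> [4, 10]
insert(15) -> [4, 10, 15]

Final heap: [4, 10, 15]


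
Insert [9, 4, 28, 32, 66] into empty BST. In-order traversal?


Insert 9: root
Insert 4: L from 9
Insert 28: R from 9
Insert 32: R from 9 -> R from 28
Insert 66: R from 9 -> R from 28 -> R from 32

In-order: [4, 9, 28, 32, 66]


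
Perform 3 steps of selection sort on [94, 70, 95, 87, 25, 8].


Initial: [94, 70, 95, 87, 25, 8]
Step 1: min=8 at 5
  Swap: [8, 70, 95, 87, 25, 94]
Step 2: min=25 at 4
  Swap: [8, 25, 95, 87, 70, 94]
Step 3: min=70 at 4
  Swap: [8, 25, 70, 87, 95, 94]

After 3 steps: [8, 25, 70, 87, 95, 94]


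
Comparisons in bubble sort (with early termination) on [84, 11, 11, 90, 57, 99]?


Algorithm: bubble sort (with early termination)
Input: [84, 11, 11, 90, 57, 99]
Sorted: [11, 11, 57, 84, 90, 99]

12


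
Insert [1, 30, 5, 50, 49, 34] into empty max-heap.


Insert 1: [1]
Insert 30: [30, 1]
Insert 5: [30, 1, 5]
Insert 50: [50, 30, 5, 1]
Insert 49: [50, 49, 5, 1, 30]
Insert 34: [50, 49, 34, 1, 30, 5]

Final heap: [50, 49, 34, 1, 30, 5]


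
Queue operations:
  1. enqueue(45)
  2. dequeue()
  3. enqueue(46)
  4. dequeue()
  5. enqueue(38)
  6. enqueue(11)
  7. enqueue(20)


enqueue(45) -> [45]
dequeue()->45, []
enqueue(46) -> [46]
dequeue()->46, []
enqueue(38) -> [38]
enqueue(11) -> [38, 11]
enqueue(20) -> [38, 11, 20]

Final queue: [38, 11, 20]


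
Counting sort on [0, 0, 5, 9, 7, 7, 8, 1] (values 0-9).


Input: [0, 0, 5, 9, 7, 7, 8, 1]
Counts: [2, 1, 0, 0, 0, 1, 0, 2, 1, 1]

Sorted: [0, 0, 1, 5, 7, 7, 8, 9]


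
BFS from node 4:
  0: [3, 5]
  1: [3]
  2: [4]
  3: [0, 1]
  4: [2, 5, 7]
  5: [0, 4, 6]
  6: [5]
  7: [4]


Visit 4, enqueue [2, 5, 7]
Visit 2, enqueue []
Visit 5, enqueue [0, 6]
Visit 7, enqueue []
Visit 0, enqueue [3]
Visit 6, enqueue []
Visit 3, enqueue [1]
Visit 1, enqueue []

BFS order: [4, 2, 5, 7, 0, 6, 3, 1]


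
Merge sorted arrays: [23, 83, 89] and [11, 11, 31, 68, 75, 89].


Take 11 from B
Take 11 from B
Take 23 from A
Take 31 from B
Take 68 from B
Take 75 from B
Take 83 from A
Take 89 from A

Merged: [11, 11, 23, 31, 68, 75, 83, 89, 89]


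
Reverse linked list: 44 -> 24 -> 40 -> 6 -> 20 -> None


Step 1: curr=44, set curr.next=prev(None) | reversed so far: 44
Step 2: curr=24, set curr.next=prev(44) | reversed so far: 24 -> 44
Step 3: curr=40, set curr.next=prev(24) | reversed so far: 40 -> 24 -> 44
Step 4: curr=6, set curr.next=prev(40) | reversed so far: 6 -> 40 -> 24 -> 44
Step 5: curr=20, set curr.next=prev(6) | reversed so far: 20 -> 6 -> 40 -> 24 -> 44

20 -> 6 -> 40 -> 24 -> 44 -> None


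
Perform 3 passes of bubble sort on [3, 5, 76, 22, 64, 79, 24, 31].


Initial: [3, 5, 76, 22, 64, 79, 24, 31]
Pass 1: [3, 5, 22, 64, 76, 24, 31, 79] (4 swaps)
Pass 2: [3, 5, 22, 64, 24, 31, 76, 79] (2 swaps)
Pass 3: [3, 5, 22, 24, 31, 64, 76, 79] (2 swaps)

After 3 passes: [3, 5, 22, 24, 31, 64, 76, 79]


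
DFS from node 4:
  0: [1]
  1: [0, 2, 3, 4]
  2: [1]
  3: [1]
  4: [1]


Visit 4, push [1]
Visit 1, push [3, 2, 0]
Visit 0, push []
Visit 2, push []
Visit 3, push []

DFS order: [4, 1, 0, 2, 3]


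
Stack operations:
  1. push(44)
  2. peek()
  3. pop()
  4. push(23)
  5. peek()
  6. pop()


push(44) -> [44]
peek()->44
pop()->44, []
push(23) -> [23]
peek()->23
pop()->23, []

Final stack: []


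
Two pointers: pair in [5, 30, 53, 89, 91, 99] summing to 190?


lo=0(5)+hi=5(99)=104
lo=1(30)+hi=5(99)=129
lo=2(53)+hi=5(99)=152
lo=3(89)+hi=5(99)=188
lo=4(91)+hi=5(99)=190

Yes: 91+99=190


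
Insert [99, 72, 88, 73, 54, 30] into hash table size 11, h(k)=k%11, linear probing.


Insert 99: h=0 -> slot 0
Insert 72: h=6 -> slot 6
Insert 88: h=0, 1 probes -> slot 1
Insert 73: h=7 -> slot 7
Insert 54: h=10 -> slot 10
Insert 30: h=8 -> slot 8

Table: [99, 88, None, None, None, None, 72, 73, 30, None, 54]


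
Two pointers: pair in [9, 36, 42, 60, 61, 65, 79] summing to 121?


lo=0(9)+hi=6(79)=88
lo=1(36)+hi=6(79)=115
lo=2(42)+hi=6(79)=121

Yes: 42+79=121


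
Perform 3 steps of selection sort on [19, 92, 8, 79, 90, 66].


Initial: [19, 92, 8, 79, 90, 66]
Step 1: min=8 at 2
  Swap: [8, 92, 19, 79, 90, 66]
Step 2: min=19 at 2
  Swap: [8, 19, 92, 79, 90, 66]
Step 3: min=66 at 5
  Swap: [8, 19, 66, 79, 90, 92]

After 3 steps: [8, 19, 66, 79, 90, 92]


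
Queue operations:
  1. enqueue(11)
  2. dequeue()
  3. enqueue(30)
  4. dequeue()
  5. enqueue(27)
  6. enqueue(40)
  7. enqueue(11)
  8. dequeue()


enqueue(11) -> [11]
dequeue()->11, []
enqueue(30) -> [30]
dequeue()->30, []
enqueue(27) -> [27]
enqueue(40) -> [27, 40]
enqueue(11) -> [27, 40, 11]
dequeue()->27, [40, 11]

Final queue: [40, 11]


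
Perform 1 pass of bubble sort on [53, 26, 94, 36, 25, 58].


Initial: [53, 26, 94, 36, 25, 58]
Pass 1: [26, 53, 36, 25, 58, 94] (4 swaps)

After 1 pass: [26, 53, 36, 25, 58, 94]


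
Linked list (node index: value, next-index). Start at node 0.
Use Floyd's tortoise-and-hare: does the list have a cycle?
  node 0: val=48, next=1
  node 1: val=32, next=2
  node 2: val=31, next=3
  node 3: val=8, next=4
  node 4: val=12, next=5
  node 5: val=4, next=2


Floyd's tortoise (slow, +1) and hare (fast, +2):
  init: slow=0, fast=0
  step 1: slow=1, fast=2
  step 2: slow=2, fast=4
  step 3: slow=3, fast=2
  step 4: slow=4, fast=4
  slow == fast at node 4: cycle detected

Cycle: yes


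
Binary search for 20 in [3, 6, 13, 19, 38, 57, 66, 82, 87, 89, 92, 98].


Step 1: lo=0, hi=11, mid=5, val=57
Step 2: lo=0, hi=4, mid=2, val=13
Step 3: lo=3, hi=4, mid=3, val=19
Step 4: lo=4, hi=4, mid=4, val=38

Not found


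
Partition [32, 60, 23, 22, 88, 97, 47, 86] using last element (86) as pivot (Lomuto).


Pivot: 86
  32 <= 86: advance i (no swap)
  60 <= 86: advance i (no swap)
  23 <= 86: advance i (no swap)
  22 <= 86: advance i (no swap)
  47 <= 86: swap -> [32, 60, 23, 22, 47, 97, 88, 86]
Place pivot at 5: [32, 60, 23, 22, 47, 86, 88, 97]

Partitioned: [32, 60, 23, 22, 47, 86, 88, 97]


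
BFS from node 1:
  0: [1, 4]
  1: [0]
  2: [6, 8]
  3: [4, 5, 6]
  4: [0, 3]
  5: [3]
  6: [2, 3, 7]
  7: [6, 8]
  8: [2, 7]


Visit 1, enqueue [0]
Visit 0, enqueue [4]
Visit 4, enqueue [3]
Visit 3, enqueue [5, 6]
Visit 5, enqueue []
Visit 6, enqueue [2, 7]
Visit 2, enqueue [8]
Visit 7, enqueue []
Visit 8, enqueue []

BFS order: [1, 0, 4, 3, 5, 6, 2, 7, 8]


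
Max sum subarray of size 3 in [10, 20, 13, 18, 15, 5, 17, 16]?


[0:3]: 43
[1:4]: 51
[2:5]: 46
[3:6]: 38
[4:7]: 37
[5:8]: 38

Max: 51 at [1:4]


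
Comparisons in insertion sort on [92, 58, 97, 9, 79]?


Algorithm: insertion sort
Input: [92, 58, 97, 9, 79]
Sorted: [9, 58, 79, 92, 97]

8


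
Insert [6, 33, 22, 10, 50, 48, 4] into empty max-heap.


Insert 6: [6]
Insert 33: [33, 6]
Insert 22: [33, 6, 22]
Insert 10: [33, 10, 22, 6]
Insert 50: [50, 33, 22, 6, 10]
Insert 48: [50, 33, 48, 6, 10, 22]
Insert 4: [50, 33, 48, 6, 10, 22, 4]

Final heap: [50, 33, 48, 6, 10, 22, 4]


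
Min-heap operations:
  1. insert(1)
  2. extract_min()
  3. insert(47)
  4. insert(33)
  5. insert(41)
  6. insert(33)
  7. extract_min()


insert(1) -> [1]
extract_min()->1, []
insert(47) -> [47]
insert(33) -> [33, 47]
insert(41) -> [33, 47, 41]
insert(33) -> [33, 33, 41, 47]
extract_min()->33, [33, 47, 41]

Final heap: [33, 47, 41]


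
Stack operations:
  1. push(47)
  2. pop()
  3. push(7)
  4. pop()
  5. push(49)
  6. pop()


push(47) -> [47]
pop()->47, []
push(7) -> [7]
pop()->7, []
push(49) -> [49]
pop()->49, []

Final stack: []


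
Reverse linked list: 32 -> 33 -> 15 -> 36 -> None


Step 1: curr=32, set curr.next=prev(None) | reversed so far: 32
Step 2: curr=33, set curr.next=prev(32) | reversed so far: 33 -> 32
Step 3: curr=15, set curr.next=prev(33) | reversed so far: 15 -> 33 -> 32
Step 4: curr=36, set curr.next=prev(15) | reversed so far: 36 -> 15 -> 33 -> 32

36 -> 15 -> 33 -> 32 -> None


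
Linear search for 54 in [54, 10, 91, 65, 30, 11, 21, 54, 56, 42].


i=0: 54==54 found!

Found at 0, 1 comps


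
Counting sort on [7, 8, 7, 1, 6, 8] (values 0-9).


Input: [7, 8, 7, 1, 6, 8]
Counts: [0, 1, 0, 0, 0, 0, 1, 2, 2, 0]

Sorted: [1, 6, 7, 7, 8, 8]


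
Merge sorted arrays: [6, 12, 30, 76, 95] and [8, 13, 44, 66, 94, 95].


Take 6 from A
Take 8 from B
Take 12 from A
Take 13 from B
Take 30 from A
Take 44 from B
Take 66 from B
Take 76 from A
Take 94 from B
Take 95 from A

Merged: [6, 8, 12, 13, 30, 44, 66, 76, 94, 95, 95]


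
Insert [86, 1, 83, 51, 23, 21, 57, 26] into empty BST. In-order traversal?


Insert 86: root
Insert 1: L from 86
Insert 83: L from 86 -> R from 1
Insert 51: L from 86 -> R from 1 -> L from 83
Insert 23: L from 86 -> R from 1 -> L from 83 -> L from 51
Insert 21: L from 86 -> R from 1 -> L from 83 -> L from 51 -> L from 23
Insert 57: L from 86 -> R from 1 -> L from 83 -> R from 51
Insert 26: L from 86 -> R from 1 -> L from 83 -> L from 51 -> R from 23

In-order: [1, 21, 23, 26, 51, 57, 83, 86]


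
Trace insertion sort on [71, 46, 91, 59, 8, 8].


Initial: [71, 46, 91, 59, 8, 8]
Insert 46: [46, 71, 91, 59, 8, 8]
Insert 91: [46, 71, 91, 59, 8, 8]
Insert 59: [46, 59, 71, 91, 8, 8]
Insert 8: [8, 46, 59, 71, 91, 8]
Insert 8: [8, 8, 46, 59, 71, 91]

Sorted: [8, 8, 46, 59, 71, 91]


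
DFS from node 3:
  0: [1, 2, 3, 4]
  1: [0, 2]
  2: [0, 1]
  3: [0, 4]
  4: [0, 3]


Visit 3, push [4, 0]
Visit 0, push [4, 2, 1]
Visit 1, push [2]
Visit 2, push []
Visit 4, push []

DFS order: [3, 0, 1, 2, 4]


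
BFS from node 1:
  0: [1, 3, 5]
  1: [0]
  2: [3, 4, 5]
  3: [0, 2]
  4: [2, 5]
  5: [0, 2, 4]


Visit 1, enqueue [0]
Visit 0, enqueue [3, 5]
Visit 3, enqueue [2]
Visit 5, enqueue [4]
Visit 2, enqueue []
Visit 4, enqueue []

BFS order: [1, 0, 3, 5, 2, 4]


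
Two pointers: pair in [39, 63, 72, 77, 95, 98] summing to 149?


lo=0(39)+hi=5(98)=137
lo=1(63)+hi=5(98)=161
lo=1(63)+hi=4(95)=158
lo=1(63)+hi=3(77)=140
lo=2(72)+hi=3(77)=149

Yes: 72+77=149


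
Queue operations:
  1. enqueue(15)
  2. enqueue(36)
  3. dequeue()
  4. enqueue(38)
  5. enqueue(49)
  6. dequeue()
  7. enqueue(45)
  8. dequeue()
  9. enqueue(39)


enqueue(15) -> [15]
enqueue(36) -> [15, 36]
dequeue()->15, [36]
enqueue(38) -> [36, 38]
enqueue(49) -> [36, 38, 49]
dequeue()->36, [38, 49]
enqueue(45) -> [38, 49, 45]
dequeue()->38, [49, 45]
enqueue(39) -> [49, 45, 39]

Final queue: [49, 45, 39]


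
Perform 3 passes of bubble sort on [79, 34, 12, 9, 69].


Initial: [79, 34, 12, 9, 69]
Pass 1: [34, 12, 9, 69, 79] (4 swaps)
Pass 2: [12, 9, 34, 69, 79] (2 swaps)
Pass 3: [9, 12, 34, 69, 79] (1 swaps)

After 3 passes: [9, 12, 34, 69, 79]


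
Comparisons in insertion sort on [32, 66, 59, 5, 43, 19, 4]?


Algorithm: insertion sort
Input: [32, 66, 59, 5, 43, 19, 4]
Sorted: [4, 5, 19, 32, 43, 59, 66]

20


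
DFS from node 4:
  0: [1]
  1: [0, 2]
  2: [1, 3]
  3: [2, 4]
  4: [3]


Visit 4, push [3]
Visit 3, push [2]
Visit 2, push [1]
Visit 1, push [0]
Visit 0, push []

DFS order: [4, 3, 2, 1, 0]


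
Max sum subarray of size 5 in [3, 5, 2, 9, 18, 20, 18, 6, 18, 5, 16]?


[0:5]: 37
[1:6]: 54
[2:7]: 67
[3:8]: 71
[4:9]: 80
[5:10]: 67
[6:11]: 63

Max: 80 at [4:9]


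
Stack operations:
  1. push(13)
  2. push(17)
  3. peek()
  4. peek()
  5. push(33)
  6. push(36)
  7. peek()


push(13) -> [13]
push(17) -> [13, 17]
peek()->17
peek()->17
push(33) -> [13, 17, 33]
push(36) -> [13, 17, 33, 36]
peek()->36

Final stack: [13, 17, 33, 36]


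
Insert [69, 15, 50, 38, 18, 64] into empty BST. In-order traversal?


Insert 69: root
Insert 15: L from 69
Insert 50: L from 69 -> R from 15
Insert 38: L from 69 -> R from 15 -> L from 50
Insert 18: L from 69 -> R from 15 -> L from 50 -> L from 38
Insert 64: L from 69 -> R from 15 -> R from 50

In-order: [15, 18, 38, 50, 64, 69]


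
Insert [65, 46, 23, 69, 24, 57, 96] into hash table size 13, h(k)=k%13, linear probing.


Insert 65: h=0 -> slot 0
Insert 46: h=7 -> slot 7
Insert 23: h=10 -> slot 10
Insert 69: h=4 -> slot 4
Insert 24: h=11 -> slot 11
Insert 57: h=5 -> slot 5
Insert 96: h=5, 1 probes -> slot 6

Table: [65, None, None, None, 69, 57, 96, 46, None, None, 23, 24, None]


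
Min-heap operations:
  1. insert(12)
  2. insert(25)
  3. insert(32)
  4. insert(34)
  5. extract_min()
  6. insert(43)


insert(12) -> [12]
insert(25) -> [12, 25]
insert(32) -> [12, 25, 32]
insert(34) -> [12, 25, 32, 34]
extract_min()->12, [25, 34, 32]
insert(43) -> [25, 34, 32, 43]

Final heap: [25, 34, 32, 43]


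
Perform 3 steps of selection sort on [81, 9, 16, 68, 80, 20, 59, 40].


Initial: [81, 9, 16, 68, 80, 20, 59, 40]
Step 1: min=9 at 1
  Swap: [9, 81, 16, 68, 80, 20, 59, 40]
Step 2: min=16 at 2
  Swap: [9, 16, 81, 68, 80, 20, 59, 40]
Step 3: min=20 at 5
  Swap: [9, 16, 20, 68, 80, 81, 59, 40]

After 3 steps: [9, 16, 20, 68, 80, 81, 59, 40]


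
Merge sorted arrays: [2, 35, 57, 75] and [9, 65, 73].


Take 2 from A
Take 9 from B
Take 35 from A
Take 57 from A
Take 65 from B
Take 73 from B

Merged: [2, 9, 35, 57, 65, 73, 75]


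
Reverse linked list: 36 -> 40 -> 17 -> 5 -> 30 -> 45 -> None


Step 1: curr=36, set curr.next=prev(None) | reversed so far: 36
Step 2: curr=40, set curr.next=prev(36) | reversed so far: 40 -> 36
Step 3: curr=17, set curr.next=prev(40) | reversed so far: 17 -> 40 -> 36
Step 4: curr=5, set curr.next=prev(17) | reversed so far: 5 -> 17 -> 40 -> 36
Step 5: curr=30, set curr.next=prev(5) | reversed so far: 30 -> 5 -> 17 -> 40 -> 36
Step 6: curr=45, set curr.next=prev(30) | reversed so far: 45 -> 30 -> 5 -> 17 -> 40 -> 36

45 -> 30 -> 5 -> 17 -> 40 -> 36 -> None


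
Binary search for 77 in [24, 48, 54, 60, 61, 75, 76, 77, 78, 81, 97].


Step 1: lo=0, hi=10, mid=5, val=75
Step 2: lo=6, hi=10, mid=8, val=78
Step 3: lo=6, hi=7, mid=6, val=76
Step 4: lo=7, hi=7, mid=7, val=77

Found at index 7


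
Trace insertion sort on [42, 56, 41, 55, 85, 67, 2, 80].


Initial: [42, 56, 41, 55, 85, 67, 2, 80]
Insert 56: [42, 56, 41, 55, 85, 67, 2, 80]
Insert 41: [41, 42, 56, 55, 85, 67, 2, 80]
Insert 55: [41, 42, 55, 56, 85, 67, 2, 80]
Insert 85: [41, 42, 55, 56, 85, 67, 2, 80]
Insert 67: [41, 42, 55, 56, 67, 85, 2, 80]
Insert 2: [2, 41, 42, 55, 56, 67, 85, 80]
Insert 80: [2, 41, 42, 55, 56, 67, 80, 85]

Sorted: [2, 41, 42, 55, 56, 67, 80, 85]


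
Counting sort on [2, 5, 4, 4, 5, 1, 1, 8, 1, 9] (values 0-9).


Input: [2, 5, 4, 4, 5, 1, 1, 8, 1, 9]
Counts: [0, 3, 1, 0, 2, 2, 0, 0, 1, 1]

Sorted: [1, 1, 1, 2, 4, 4, 5, 5, 8, 9]


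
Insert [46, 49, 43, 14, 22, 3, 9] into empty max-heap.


Insert 46: [46]
Insert 49: [49, 46]
Insert 43: [49, 46, 43]
Insert 14: [49, 46, 43, 14]
Insert 22: [49, 46, 43, 14, 22]
Insert 3: [49, 46, 43, 14, 22, 3]
Insert 9: [49, 46, 43, 14, 22, 3, 9]

Final heap: [49, 46, 43, 14, 22, 3, 9]


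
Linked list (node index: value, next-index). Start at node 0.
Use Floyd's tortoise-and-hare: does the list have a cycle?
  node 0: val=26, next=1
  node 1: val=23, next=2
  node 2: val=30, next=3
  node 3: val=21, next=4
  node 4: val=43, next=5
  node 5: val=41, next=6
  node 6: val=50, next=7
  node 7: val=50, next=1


Floyd's tortoise (slow, +1) and hare (fast, +2):
  init: slow=0, fast=0
  step 1: slow=1, fast=2
  step 2: slow=2, fast=4
  step 3: slow=3, fast=6
  step 4: slow=4, fast=1
  step 5: slow=5, fast=3
  step 6: slow=6, fast=5
  step 7: slow=7, fast=7
  slow == fast at node 7: cycle detected

Cycle: yes


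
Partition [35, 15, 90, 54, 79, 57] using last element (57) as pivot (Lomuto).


Pivot: 57
  35 <= 57: advance i (no swap)
  15 <= 57: advance i (no swap)
  54 <= 57: swap -> [35, 15, 54, 90, 79, 57]
Place pivot at 3: [35, 15, 54, 57, 79, 90]

Partitioned: [35, 15, 54, 57, 79, 90]


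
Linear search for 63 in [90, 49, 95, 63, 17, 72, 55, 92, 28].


i=0: 90!=63
i=1: 49!=63
i=2: 95!=63
i=3: 63==63 found!

Found at 3, 4 comps


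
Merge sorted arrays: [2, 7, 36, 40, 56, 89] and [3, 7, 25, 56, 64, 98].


Take 2 from A
Take 3 from B
Take 7 from A
Take 7 from B
Take 25 from B
Take 36 from A
Take 40 from A
Take 56 from A
Take 56 from B
Take 64 from B
Take 89 from A

Merged: [2, 3, 7, 7, 25, 36, 40, 56, 56, 64, 89, 98]


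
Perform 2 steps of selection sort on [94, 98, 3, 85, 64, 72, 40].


Initial: [94, 98, 3, 85, 64, 72, 40]
Step 1: min=3 at 2
  Swap: [3, 98, 94, 85, 64, 72, 40]
Step 2: min=40 at 6
  Swap: [3, 40, 94, 85, 64, 72, 98]

After 2 steps: [3, 40, 94, 85, 64, 72, 98]


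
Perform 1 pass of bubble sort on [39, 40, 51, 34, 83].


Initial: [39, 40, 51, 34, 83]
Pass 1: [39, 40, 34, 51, 83] (1 swaps)

After 1 pass: [39, 40, 34, 51, 83]


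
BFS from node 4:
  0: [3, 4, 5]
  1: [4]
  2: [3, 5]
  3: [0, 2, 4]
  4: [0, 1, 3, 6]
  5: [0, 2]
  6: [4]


Visit 4, enqueue [0, 1, 3, 6]
Visit 0, enqueue [5]
Visit 1, enqueue []
Visit 3, enqueue [2]
Visit 6, enqueue []
Visit 5, enqueue []
Visit 2, enqueue []

BFS order: [4, 0, 1, 3, 6, 5, 2]


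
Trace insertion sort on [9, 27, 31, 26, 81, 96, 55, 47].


Initial: [9, 27, 31, 26, 81, 96, 55, 47]
Insert 27: [9, 27, 31, 26, 81, 96, 55, 47]
Insert 31: [9, 27, 31, 26, 81, 96, 55, 47]
Insert 26: [9, 26, 27, 31, 81, 96, 55, 47]
Insert 81: [9, 26, 27, 31, 81, 96, 55, 47]
Insert 96: [9, 26, 27, 31, 81, 96, 55, 47]
Insert 55: [9, 26, 27, 31, 55, 81, 96, 47]
Insert 47: [9, 26, 27, 31, 47, 55, 81, 96]

Sorted: [9, 26, 27, 31, 47, 55, 81, 96]


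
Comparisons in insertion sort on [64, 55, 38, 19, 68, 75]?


Algorithm: insertion sort
Input: [64, 55, 38, 19, 68, 75]
Sorted: [19, 38, 55, 64, 68, 75]

8


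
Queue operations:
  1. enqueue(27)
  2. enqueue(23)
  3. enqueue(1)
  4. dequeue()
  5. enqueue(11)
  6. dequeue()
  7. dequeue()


enqueue(27) -> [27]
enqueue(23) -> [27, 23]
enqueue(1) -> [27, 23, 1]
dequeue()->27, [23, 1]
enqueue(11) -> [23, 1, 11]
dequeue()->23, [1, 11]
dequeue()->1, [11]

Final queue: [11]


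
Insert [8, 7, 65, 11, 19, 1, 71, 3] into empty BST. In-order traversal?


Insert 8: root
Insert 7: L from 8
Insert 65: R from 8
Insert 11: R from 8 -> L from 65
Insert 19: R from 8 -> L from 65 -> R from 11
Insert 1: L from 8 -> L from 7
Insert 71: R from 8 -> R from 65
Insert 3: L from 8 -> L from 7 -> R from 1

In-order: [1, 3, 7, 8, 11, 19, 65, 71]


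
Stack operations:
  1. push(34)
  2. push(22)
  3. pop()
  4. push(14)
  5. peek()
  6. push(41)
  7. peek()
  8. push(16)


push(34) -> [34]
push(22) -> [34, 22]
pop()->22, [34]
push(14) -> [34, 14]
peek()->14
push(41) -> [34, 14, 41]
peek()->41
push(16) -> [34, 14, 41, 16]

Final stack: [34, 14, 41, 16]


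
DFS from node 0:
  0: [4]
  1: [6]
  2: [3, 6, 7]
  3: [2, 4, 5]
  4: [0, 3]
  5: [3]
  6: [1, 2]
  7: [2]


Visit 0, push [4]
Visit 4, push [3]
Visit 3, push [5, 2]
Visit 2, push [7, 6]
Visit 6, push [1]
Visit 1, push []
Visit 7, push []
Visit 5, push []

DFS order: [0, 4, 3, 2, 6, 1, 7, 5]


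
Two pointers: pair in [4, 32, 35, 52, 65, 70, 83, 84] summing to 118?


lo=0(4)+hi=7(84)=88
lo=1(32)+hi=7(84)=116
lo=2(35)+hi=7(84)=119
lo=2(35)+hi=6(83)=118

Yes: 35+83=118


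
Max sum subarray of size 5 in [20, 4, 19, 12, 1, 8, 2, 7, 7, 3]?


[0:5]: 56
[1:6]: 44
[2:7]: 42
[3:8]: 30
[4:9]: 25
[5:10]: 27

Max: 56 at [0:5]


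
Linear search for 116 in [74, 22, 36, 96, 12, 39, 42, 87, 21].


i=0: 74!=116
i=1: 22!=116
i=2: 36!=116
i=3: 96!=116
i=4: 12!=116
i=5: 39!=116
i=6: 42!=116
i=7: 87!=116
i=8: 21!=116

Not found, 9 comps


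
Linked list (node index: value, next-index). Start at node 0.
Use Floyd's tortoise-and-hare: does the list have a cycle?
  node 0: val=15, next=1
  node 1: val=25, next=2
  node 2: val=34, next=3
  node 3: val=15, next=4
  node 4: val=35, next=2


Floyd's tortoise (slow, +1) and hare (fast, +2):
  init: slow=0, fast=0
  step 1: slow=1, fast=2
  step 2: slow=2, fast=4
  step 3: slow=3, fast=3
  slow == fast at node 3: cycle detected

Cycle: yes


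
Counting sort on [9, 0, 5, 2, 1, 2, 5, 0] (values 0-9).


Input: [9, 0, 5, 2, 1, 2, 5, 0]
Counts: [2, 1, 2, 0, 0, 2, 0, 0, 0, 1]

Sorted: [0, 0, 1, 2, 2, 5, 5, 9]


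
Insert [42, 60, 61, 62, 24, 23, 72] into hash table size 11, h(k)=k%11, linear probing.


Insert 42: h=9 -> slot 9
Insert 60: h=5 -> slot 5
Insert 61: h=6 -> slot 6
Insert 62: h=7 -> slot 7
Insert 24: h=2 -> slot 2
Insert 23: h=1 -> slot 1
Insert 72: h=6, 2 probes -> slot 8

Table: [None, 23, 24, None, None, 60, 61, 62, 72, 42, None]


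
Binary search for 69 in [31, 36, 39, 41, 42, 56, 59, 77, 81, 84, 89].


Step 1: lo=0, hi=10, mid=5, val=56
Step 2: lo=6, hi=10, mid=8, val=81
Step 3: lo=6, hi=7, mid=6, val=59
Step 4: lo=7, hi=7, mid=7, val=77

Not found


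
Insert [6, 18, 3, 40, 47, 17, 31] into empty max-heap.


Insert 6: [6]
Insert 18: [18, 6]
Insert 3: [18, 6, 3]
Insert 40: [40, 18, 3, 6]
Insert 47: [47, 40, 3, 6, 18]
Insert 17: [47, 40, 17, 6, 18, 3]
Insert 31: [47, 40, 31, 6, 18, 3, 17]

Final heap: [47, 40, 31, 6, 18, 3, 17]


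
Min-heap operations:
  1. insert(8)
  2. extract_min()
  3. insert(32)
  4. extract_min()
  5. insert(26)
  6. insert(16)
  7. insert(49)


insert(8) -> [8]
extract_min()->8, []
insert(32) -> [32]
extract_min()->32, []
insert(26) -> [26]
insert(16) -> [16, 26]
insert(49) -> [16, 26, 49]

Final heap: [16, 26, 49]


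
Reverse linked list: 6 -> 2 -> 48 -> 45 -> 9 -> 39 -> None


Step 1: curr=6, set curr.next=prev(None) | reversed so far: 6
Step 2: curr=2, set curr.next=prev(6) | reversed so far: 2 -> 6
Step 3: curr=48, set curr.next=prev(2) | reversed so far: 48 -> 2 -> 6
Step 4: curr=45, set curr.next=prev(48) | reversed so far: 45 -> 48 -> 2 -> 6
Step 5: curr=9, set curr.next=prev(45) | reversed so far: 9 -> 45 -> 48 -> 2 -> 6
Step 6: curr=39, set curr.next=prev(9) | reversed so far: 39 -> 9 -> 45 -> 48 -> 2 -> 6

39 -> 9 -> 45 -> 48 -> 2 -> 6 -> None


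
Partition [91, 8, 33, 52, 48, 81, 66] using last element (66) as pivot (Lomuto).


Pivot: 66
  8 <= 66: swap -> [8, 91, 33, 52, 48, 81, 66]
  33 <= 66: swap -> [8, 33, 91, 52, 48, 81, 66]
  52 <= 66: swap -> [8, 33, 52, 91, 48, 81, 66]
  48 <= 66: swap -> [8, 33, 52, 48, 91, 81, 66]
Place pivot at 4: [8, 33, 52, 48, 66, 81, 91]

Partitioned: [8, 33, 52, 48, 66, 81, 91]


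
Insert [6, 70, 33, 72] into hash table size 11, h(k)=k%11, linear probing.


Insert 6: h=6 -> slot 6
Insert 70: h=4 -> slot 4
Insert 33: h=0 -> slot 0
Insert 72: h=6, 1 probes -> slot 7

Table: [33, None, None, None, 70, None, 6, 72, None, None, None]


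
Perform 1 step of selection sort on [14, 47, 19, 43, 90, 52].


Initial: [14, 47, 19, 43, 90, 52]
Step 1: min=14 at 0
  Swap: [14, 47, 19, 43, 90, 52]

After 1 step: [14, 47, 19, 43, 90, 52]


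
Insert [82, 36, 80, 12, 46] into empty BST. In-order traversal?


Insert 82: root
Insert 36: L from 82
Insert 80: L from 82 -> R from 36
Insert 12: L from 82 -> L from 36
Insert 46: L from 82 -> R from 36 -> L from 80

In-order: [12, 36, 46, 80, 82]


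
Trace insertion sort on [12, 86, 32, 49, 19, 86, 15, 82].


Initial: [12, 86, 32, 49, 19, 86, 15, 82]
Insert 86: [12, 86, 32, 49, 19, 86, 15, 82]
Insert 32: [12, 32, 86, 49, 19, 86, 15, 82]
Insert 49: [12, 32, 49, 86, 19, 86, 15, 82]
Insert 19: [12, 19, 32, 49, 86, 86, 15, 82]
Insert 86: [12, 19, 32, 49, 86, 86, 15, 82]
Insert 15: [12, 15, 19, 32, 49, 86, 86, 82]
Insert 82: [12, 15, 19, 32, 49, 82, 86, 86]

Sorted: [12, 15, 19, 32, 49, 82, 86, 86]


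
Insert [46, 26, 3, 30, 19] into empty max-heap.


Insert 46: [46]
Insert 26: [46, 26]
Insert 3: [46, 26, 3]
Insert 30: [46, 30, 3, 26]
Insert 19: [46, 30, 3, 26, 19]

Final heap: [46, 30, 3, 26, 19]


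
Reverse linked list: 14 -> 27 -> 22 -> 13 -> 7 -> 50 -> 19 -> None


Step 1: curr=14, set curr.next=prev(None) | reversed so far: 14
Step 2: curr=27, set curr.next=prev(14) | reversed so far: 27 -> 14
Step 3: curr=22, set curr.next=prev(27) | reversed so far: 22 -> 27 -> 14
Step 4: curr=13, set curr.next=prev(22) | reversed so far: 13 -> 22 -> 27 -> 14
Step 5: curr=7, set curr.next=prev(13) | reversed so far: 7 -> 13 -> 22 -> 27 -> 14
Step 6: curr=50, set curr.next=prev(7) | reversed so far: 50 -> 7 -> 13 -> 22 -> 27 -> 14
Step 7: curr=19, set curr.next=prev(50) | reversed so far: 19 -> 50 -> 7 -> 13 -> 22 -> 27 -> 14

19 -> 50 -> 7 -> 13 -> 22 -> 27 -> 14 -> None


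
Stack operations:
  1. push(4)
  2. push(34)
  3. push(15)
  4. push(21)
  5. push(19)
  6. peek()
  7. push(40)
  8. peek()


push(4) -> [4]
push(34) -> [4, 34]
push(15) -> [4, 34, 15]
push(21) -> [4, 34, 15, 21]
push(19) -> [4, 34, 15, 21, 19]
peek()->19
push(40) -> [4, 34, 15, 21, 19, 40]
peek()->40

Final stack: [4, 34, 15, 21, 19, 40]


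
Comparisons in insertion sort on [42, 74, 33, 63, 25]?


Algorithm: insertion sort
Input: [42, 74, 33, 63, 25]
Sorted: [25, 33, 42, 63, 74]

9


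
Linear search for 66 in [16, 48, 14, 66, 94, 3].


i=0: 16!=66
i=1: 48!=66
i=2: 14!=66
i=3: 66==66 found!

Found at 3, 4 comps


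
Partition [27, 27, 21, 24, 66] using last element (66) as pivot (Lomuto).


Pivot: 66
  27 <= 66: advance i (no swap)
  27 <= 66: advance i (no swap)
  21 <= 66: advance i (no swap)
  24 <= 66: advance i (no swap)
Place pivot at 4: [27, 27, 21, 24, 66]

Partitioned: [27, 27, 21, 24, 66]


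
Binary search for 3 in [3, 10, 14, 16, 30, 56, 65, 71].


Step 1: lo=0, hi=7, mid=3, val=16
Step 2: lo=0, hi=2, mid=1, val=10
Step 3: lo=0, hi=0, mid=0, val=3

Found at index 0


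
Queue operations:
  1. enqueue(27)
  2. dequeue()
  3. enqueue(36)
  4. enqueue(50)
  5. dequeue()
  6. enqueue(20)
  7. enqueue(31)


enqueue(27) -> [27]
dequeue()->27, []
enqueue(36) -> [36]
enqueue(50) -> [36, 50]
dequeue()->36, [50]
enqueue(20) -> [50, 20]
enqueue(31) -> [50, 20, 31]

Final queue: [50, 20, 31]


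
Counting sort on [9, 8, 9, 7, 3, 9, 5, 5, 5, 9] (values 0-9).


Input: [9, 8, 9, 7, 3, 9, 5, 5, 5, 9]
Counts: [0, 0, 0, 1, 0, 3, 0, 1, 1, 4]

Sorted: [3, 5, 5, 5, 7, 8, 9, 9, 9, 9]


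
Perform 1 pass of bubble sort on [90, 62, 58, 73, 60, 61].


Initial: [90, 62, 58, 73, 60, 61]
Pass 1: [62, 58, 73, 60, 61, 90] (5 swaps)

After 1 pass: [62, 58, 73, 60, 61, 90]


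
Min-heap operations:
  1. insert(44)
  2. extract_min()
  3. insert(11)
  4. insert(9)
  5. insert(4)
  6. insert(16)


insert(44) -> [44]
extract_min()->44, []
insert(11) -> [11]
insert(9) -> [9, 11]
insert(4) -> [4, 11, 9]
insert(16) -> [4, 11, 9, 16]

Final heap: [4, 11, 9, 16]


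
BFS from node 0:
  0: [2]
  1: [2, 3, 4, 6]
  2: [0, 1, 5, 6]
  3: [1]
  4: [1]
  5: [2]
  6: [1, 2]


Visit 0, enqueue [2]
Visit 2, enqueue [1, 5, 6]
Visit 1, enqueue [3, 4]
Visit 5, enqueue []
Visit 6, enqueue []
Visit 3, enqueue []
Visit 4, enqueue []

BFS order: [0, 2, 1, 5, 6, 3, 4]


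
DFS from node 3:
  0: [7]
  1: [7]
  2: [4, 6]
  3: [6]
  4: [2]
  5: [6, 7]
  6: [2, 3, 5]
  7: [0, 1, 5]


Visit 3, push [6]
Visit 6, push [5, 2]
Visit 2, push [4]
Visit 4, push []
Visit 5, push [7]
Visit 7, push [1, 0]
Visit 0, push []
Visit 1, push []

DFS order: [3, 6, 2, 4, 5, 7, 0, 1]


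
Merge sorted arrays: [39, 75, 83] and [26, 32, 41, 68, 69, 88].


Take 26 from B
Take 32 from B
Take 39 from A
Take 41 from B
Take 68 from B
Take 69 from B
Take 75 from A
Take 83 from A

Merged: [26, 32, 39, 41, 68, 69, 75, 83, 88]


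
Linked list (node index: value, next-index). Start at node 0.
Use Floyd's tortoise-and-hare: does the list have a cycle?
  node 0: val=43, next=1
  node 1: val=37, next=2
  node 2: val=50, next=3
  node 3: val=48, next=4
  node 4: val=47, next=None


Floyd's tortoise (slow, +1) and hare (fast, +2):
  init: slow=0, fast=0
  step 1: slow=1, fast=2
  step 2: slow=2, fast=4
  step 3: fast -> None, no cycle

Cycle: no


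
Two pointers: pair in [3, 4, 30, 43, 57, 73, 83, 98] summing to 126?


lo=0(3)+hi=7(98)=101
lo=1(4)+hi=7(98)=102
lo=2(30)+hi=7(98)=128
lo=2(30)+hi=6(83)=113
lo=3(43)+hi=6(83)=126

Yes: 43+83=126


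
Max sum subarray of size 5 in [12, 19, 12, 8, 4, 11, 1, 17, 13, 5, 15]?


[0:5]: 55
[1:6]: 54
[2:7]: 36
[3:8]: 41
[4:9]: 46
[5:10]: 47
[6:11]: 51

Max: 55 at [0:5]


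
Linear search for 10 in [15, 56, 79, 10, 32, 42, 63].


i=0: 15!=10
i=1: 56!=10
i=2: 79!=10
i=3: 10==10 found!

Found at 3, 4 comps


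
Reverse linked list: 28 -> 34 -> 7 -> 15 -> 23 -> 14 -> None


Step 1: curr=28, set curr.next=prev(None) | reversed so far: 28
Step 2: curr=34, set curr.next=prev(28) | reversed so far: 34 -> 28
Step 3: curr=7, set curr.next=prev(34) | reversed so far: 7 -> 34 -> 28
Step 4: curr=15, set curr.next=prev(7) | reversed so far: 15 -> 7 -> 34 -> 28
Step 5: curr=23, set curr.next=prev(15) | reversed so far: 23 -> 15 -> 7 -> 34 -> 28
Step 6: curr=14, set curr.next=prev(23) | reversed so far: 14 -> 23 -> 15 -> 7 -> 34 -> 28

14 -> 23 -> 15 -> 7 -> 34 -> 28 -> None


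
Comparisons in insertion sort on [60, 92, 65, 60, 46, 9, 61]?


Algorithm: insertion sort
Input: [60, 92, 65, 60, 46, 9, 61]
Sorted: [9, 46, 60, 60, 61, 65, 92]

18


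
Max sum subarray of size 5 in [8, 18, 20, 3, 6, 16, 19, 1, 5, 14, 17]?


[0:5]: 55
[1:6]: 63
[2:7]: 64
[3:8]: 45
[4:9]: 47
[5:10]: 55
[6:11]: 56

Max: 64 at [2:7]


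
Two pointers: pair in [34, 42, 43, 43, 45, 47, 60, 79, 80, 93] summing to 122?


lo=0(34)+hi=9(93)=127
lo=0(34)+hi=8(80)=114
lo=1(42)+hi=8(80)=122

Yes: 42+80=122


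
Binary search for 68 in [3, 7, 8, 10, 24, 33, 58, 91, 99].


Step 1: lo=0, hi=8, mid=4, val=24
Step 2: lo=5, hi=8, mid=6, val=58
Step 3: lo=7, hi=8, mid=7, val=91

Not found


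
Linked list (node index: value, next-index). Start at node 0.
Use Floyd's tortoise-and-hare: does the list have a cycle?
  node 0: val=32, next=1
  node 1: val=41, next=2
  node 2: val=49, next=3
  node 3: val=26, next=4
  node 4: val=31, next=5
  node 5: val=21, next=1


Floyd's tortoise (slow, +1) and hare (fast, +2):
  init: slow=0, fast=0
  step 1: slow=1, fast=2
  step 2: slow=2, fast=4
  step 3: slow=3, fast=1
  step 4: slow=4, fast=3
  step 5: slow=5, fast=5
  slow == fast at node 5: cycle detected

Cycle: yes


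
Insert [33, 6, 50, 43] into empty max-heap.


Insert 33: [33]
Insert 6: [33, 6]
Insert 50: [50, 6, 33]
Insert 43: [50, 43, 33, 6]

Final heap: [50, 43, 33, 6]


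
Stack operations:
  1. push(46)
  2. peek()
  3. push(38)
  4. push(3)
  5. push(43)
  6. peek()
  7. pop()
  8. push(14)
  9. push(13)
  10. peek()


push(46) -> [46]
peek()->46
push(38) -> [46, 38]
push(3) -> [46, 38, 3]
push(43) -> [46, 38, 3, 43]
peek()->43
pop()->43, [46, 38, 3]
push(14) -> [46, 38, 3, 14]
push(13) -> [46, 38, 3, 14, 13]
peek()->13

Final stack: [46, 38, 3, 14, 13]


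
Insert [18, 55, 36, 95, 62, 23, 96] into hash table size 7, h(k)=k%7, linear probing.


Insert 18: h=4 -> slot 4
Insert 55: h=6 -> slot 6
Insert 36: h=1 -> slot 1
Insert 95: h=4, 1 probes -> slot 5
Insert 62: h=6, 1 probes -> slot 0
Insert 23: h=2 -> slot 2
Insert 96: h=5, 5 probes -> slot 3

Table: [62, 36, 23, 96, 18, 95, 55]


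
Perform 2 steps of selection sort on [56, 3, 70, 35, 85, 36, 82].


Initial: [56, 3, 70, 35, 85, 36, 82]
Step 1: min=3 at 1
  Swap: [3, 56, 70, 35, 85, 36, 82]
Step 2: min=35 at 3
  Swap: [3, 35, 70, 56, 85, 36, 82]

After 2 steps: [3, 35, 70, 56, 85, 36, 82]


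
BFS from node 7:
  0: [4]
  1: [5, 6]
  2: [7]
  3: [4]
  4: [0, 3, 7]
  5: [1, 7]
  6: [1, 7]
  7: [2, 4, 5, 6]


Visit 7, enqueue [2, 4, 5, 6]
Visit 2, enqueue []
Visit 4, enqueue [0, 3]
Visit 5, enqueue [1]
Visit 6, enqueue []
Visit 0, enqueue []
Visit 3, enqueue []
Visit 1, enqueue []

BFS order: [7, 2, 4, 5, 6, 0, 3, 1]


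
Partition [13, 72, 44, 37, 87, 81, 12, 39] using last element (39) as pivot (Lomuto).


Pivot: 39
  13 <= 39: advance i (no swap)
  37 <= 39: swap -> [13, 37, 44, 72, 87, 81, 12, 39]
  12 <= 39: swap -> [13, 37, 12, 72, 87, 81, 44, 39]
Place pivot at 3: [13, 37, 12, 39, 87, 81, 44, 72]

Partitioned: [13, 37, 12, 39, 87, 81, 44, 72]


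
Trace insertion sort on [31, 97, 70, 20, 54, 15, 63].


Initial: [31, 97, 70, 20, 54, 15, 63]
Insert 97: [31, 97, 70, 20, 54, 15, 63]
Insert 70: [31, 70, 97, 20, 54, 15, 63]
Insert 20: [20, 31, 70, 97, 54, 15, 63]
Insert 54: [20, 31, 54, 70, 97, 15, 63]
Insert 15: [15, 20, 31, 54, 70, 97, 63]
Insert 63: [15, 20, 31, 54, 63, 70, 97]

Sorted: [15, 20, 31, 54, 63, 70, 97]


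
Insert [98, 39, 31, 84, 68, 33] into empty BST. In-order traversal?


Insert 98: root
Insert 39: L from 98
Insert 31: L from 98 -> L from 39
Insert 84: L from 98 -> R from 39
Insert 68: L from 98 -> R from 39 -> L from 84
Insert 33: L from 98 -> L from 39 -> R from 31

In-order: [31, 33, 39, 68, 84, 98]


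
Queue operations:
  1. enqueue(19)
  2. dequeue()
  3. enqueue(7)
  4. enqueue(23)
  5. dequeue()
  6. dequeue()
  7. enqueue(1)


enqueue(19) -> [19]
dequeue()->19, []
enqueue(7) -> [7]
enqueue(23) -> [7, 23]
dequeue()->7, [23]
dequeue()->23, []
enqueue(1) -> [1]

Final queue: [1]


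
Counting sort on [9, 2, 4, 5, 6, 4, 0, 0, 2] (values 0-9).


Input: [9, 2, 4, 5, 6, 4, 0, 0, 2]
Counts: [2, 0, 2, 0, 2, 1, 1, 0, 0, 1]

Sorted: [0, 0, 2, 2, 4, 4, 5, 6, 9]


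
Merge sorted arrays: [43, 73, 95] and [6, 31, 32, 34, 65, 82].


Take 6 from B
Take 31 from B
Take 32 from B
Take 34 from B
Take 43 from A
Take 65 from B
Take 73 from A
Take 82 from B

Merged: [6, 31, 32, 34, 43, 65, 73, 82, 95]


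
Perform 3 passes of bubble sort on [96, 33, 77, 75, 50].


Initial: [96, 33, 77, 75, 50]
Pass 1: [33, 77, 75, 50, 96] (4 swaps)
Pass 2: [33, 75, 50, 77, 96] (2 swaps)
Pass 3: [33, 50, 75, 77, 96] (1 swaps)

After 3 passes: [33, 50, 75, 77, 96]


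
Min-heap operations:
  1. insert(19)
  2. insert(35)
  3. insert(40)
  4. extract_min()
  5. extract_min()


insert(19) -> [19]
insert(35) -> [19, 35]
insert(40) -> [19, 35, 40]
extract_min()->19, [35, 40]
extract_min()->35, [40]

Final heap: [40]


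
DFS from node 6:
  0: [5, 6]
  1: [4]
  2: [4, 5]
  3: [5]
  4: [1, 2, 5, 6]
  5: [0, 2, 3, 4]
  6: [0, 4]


Visit 6, push [4, 0]
Visit 0, push [5]
Visit 5, push [4, 3, 2]
Visit 2, push [4]
Visit 4, push [1]
Visit 1, push []
Visit 3, push []

DFS order: [6, 0, 5, 2, 4, 1, 3]


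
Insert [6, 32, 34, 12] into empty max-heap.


Insert 6: [6]
Insert 32: [32, 6]
Insert 34: [34, 6, 32]
Insert 12: [34, 12, 32, 6]

Final heap: [34, 12, 32, 6]


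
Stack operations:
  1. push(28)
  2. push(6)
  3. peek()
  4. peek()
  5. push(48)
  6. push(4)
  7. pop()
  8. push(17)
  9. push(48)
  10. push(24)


push(28) -> [28]
push(6) -> [28, 6]
peek()->6
peek()->6
push(48) -> [28, 6, 48]
push(4) -> [28, 6, 48, 4]
pop()->4, [28, 6, 48]
push(17) -> [28, 6, 48, 17]
push(48) -> [28, 6, 48, 17, 48]
push(24) -> [28, 6, 48, 17, 48, 24]

Final stack: [28, 6, 48, 17, 48, 24]


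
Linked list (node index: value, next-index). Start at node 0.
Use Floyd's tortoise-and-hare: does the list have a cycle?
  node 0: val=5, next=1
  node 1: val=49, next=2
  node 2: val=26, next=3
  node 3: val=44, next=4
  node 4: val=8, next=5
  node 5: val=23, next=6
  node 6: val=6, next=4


Floyd's tortoise (slow, +1) and hare (fast, +2):
  init: slow=0, fast=0
  step 1: slow=1, fast=2
  step 2: slow=2, fast=4
  step 3: slow=3, fast=6
  step 4: slow=4, fast=5
  step 5: slow=5, fast=4
  step 6: slow=6, fast=6
  slow == fast at node 6: cycle detected

Cycle: yes
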